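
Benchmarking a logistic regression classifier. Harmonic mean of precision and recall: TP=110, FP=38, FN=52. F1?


Precision = 110/148 = 0.7432
Recall = 110/162 = 0.679
F1 = 2·P·R/(P+R) = 2·TP/(2·TP+FP+FN) = 220/(220+38+52) = 220/310 = 0.7097

0.7097


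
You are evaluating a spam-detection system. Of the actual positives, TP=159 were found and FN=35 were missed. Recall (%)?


Recall = TP/(TP+FN)
= 159/(159+35)
= 159/194 = 81.96%

81.96%


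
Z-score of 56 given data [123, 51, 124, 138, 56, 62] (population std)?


μ = 92.3333, σ = 36.4631
z = (56 - 92.3333)/36.4631 = -0.9964

-0.9964


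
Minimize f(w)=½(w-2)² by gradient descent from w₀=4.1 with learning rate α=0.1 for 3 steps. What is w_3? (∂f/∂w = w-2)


step 1: grad = 4.1-2 = 2.1; w = 4.1 - 0.1·(2.1) = 3.89
step 2: grad = 3.89-2 = 1.89; w = 3.89 - 0.1·(1.89) = 3.701
step 3: grad = 3.701-2 = 1.701; w = 3.701 - 0.1·(1.701) = 3.5309

3.5309


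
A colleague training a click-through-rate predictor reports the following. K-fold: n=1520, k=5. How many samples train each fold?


Fold size = 1520/5 = 304
Training per fold = 1520 - 304 = 1216

1216


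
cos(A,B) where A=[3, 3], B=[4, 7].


A·B = 3·4 + 3·7 = 33
‖A‖ = √18 = 4.2426, ‖B‖ = √65 = 8.0623
cos = 33/(√18·√65) = 33/√1170 = 0.9648

0.9648


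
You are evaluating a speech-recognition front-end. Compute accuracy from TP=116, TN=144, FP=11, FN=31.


Accuracy = (TP+TN)/(TP+TN+FP+FN)
= (116+144)/(302)
= 260/302 = 86.09%

86.09%


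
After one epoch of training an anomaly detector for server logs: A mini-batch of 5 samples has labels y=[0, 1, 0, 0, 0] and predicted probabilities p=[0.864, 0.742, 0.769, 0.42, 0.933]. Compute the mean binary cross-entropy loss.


L[0] = -ln(1-0.864) = -ln(0.136) = 1.9951
L[1] = -ln(0.742) = 0.2984
L[2] = -ln(1-0.769) = -ln(0.231) = 1.4653
L[3] = -ln(1-0.42) = -ln(0.58) = 0.5447
L[4] = -ln(1-0.933) = -ln(0.067) = 2.7031
mean = (1.9951 + 0.2984 + 1.4653 + 0.5447 + 2.7031)/5 = 1.4013

1.4013


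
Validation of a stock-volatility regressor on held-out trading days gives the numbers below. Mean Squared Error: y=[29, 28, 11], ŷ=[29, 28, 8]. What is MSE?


Squared errors: (29-29)²=0, (28-28)²=0, (11-8)²=9
Sum = 9
MSE = 9/3 = 3

3


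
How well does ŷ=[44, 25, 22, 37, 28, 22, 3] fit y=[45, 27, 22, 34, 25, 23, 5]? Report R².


ȳ = 25.8571
SS_res = Σ(y-ŷ)² = 28
SS_tot = Σ(y-ȳ)² = 892.86
R² = 1 - SS_res/SS_tot = 1 - 0.0314 = 0.9686

0.9686


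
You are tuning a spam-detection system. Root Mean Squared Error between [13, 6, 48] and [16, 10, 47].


MSE = 26/3 = 8.6667
RMSE = √(26/3) = 2.9439

2.9439


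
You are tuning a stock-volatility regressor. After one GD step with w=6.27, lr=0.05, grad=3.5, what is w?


w_new = w - α·∇
= 6.27 - 0.05·3.5
= 6.27 - 0.175
= 6.095

6.095


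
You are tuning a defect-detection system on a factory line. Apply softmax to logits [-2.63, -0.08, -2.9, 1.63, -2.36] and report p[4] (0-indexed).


Exponentials: e^-2.63=0.0721, e^-0.08=0.9231, e^-2.9=0.055, e^1.63=5.1039, e^-2.36=0.0944
Sum = 6.2485
Softmax = [0.0115, 0.1477, 0.0088, 0.8168, 0.0151]
p[4] = 0.0944/6.2485 = 0.0151

0.0151


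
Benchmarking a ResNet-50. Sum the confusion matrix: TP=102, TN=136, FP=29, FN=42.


Total = TP + TN + FP + FN
= 102 + 136 + 29 + 42
= 309
(Predicted positive: 131, predicted negative: 178)

309


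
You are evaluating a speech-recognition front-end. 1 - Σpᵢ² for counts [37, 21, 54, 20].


Probabilities: [37/132, 21/132, 54/132, 20/132] ≈ [0.2803, 0.1591, 0.4091, 0.1515]
Σpᵢ² = (1369 + 441 + 2916 + 400)/132² = 5126/17424
Gini = 1 - Σpᵢ² = 1 - 5126/17424 = 0.7058

0.7058


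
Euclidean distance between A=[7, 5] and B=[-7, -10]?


d = √((7+ 7)² + (5+ 10)²)
  = √(196 + 225)
  = √421 = 20.5183

20.5183


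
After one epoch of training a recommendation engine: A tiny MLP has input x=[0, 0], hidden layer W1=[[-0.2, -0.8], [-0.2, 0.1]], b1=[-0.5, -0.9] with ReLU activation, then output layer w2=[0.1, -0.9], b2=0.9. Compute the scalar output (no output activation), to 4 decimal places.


z1[0] = (-0.2)·(0) + (-0.8)·(0) - 0.5 = -0.5
z1[1] = (-0.2)·(0) + (0.1)·(0) - 0.9 = -0.9
h = ReLU(z1) = [0.0, 0.0]
output = (0.1)·(0.0) + (-0.9)·(0.0) + 0.9 = 0.9

0.9


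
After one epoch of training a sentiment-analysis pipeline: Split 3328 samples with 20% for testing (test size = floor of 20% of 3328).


Test = ⌊3328·20/100⌋ = 665
Train = 3328 - 665 = 2663

Train: 2663, Test: 665


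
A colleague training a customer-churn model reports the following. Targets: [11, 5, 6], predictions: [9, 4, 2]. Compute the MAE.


Absolute errors: |11-9|=2, |5-4|=1, |6-2|=4
Sum = 7
MAE = 7/3 = 7/3

7/3


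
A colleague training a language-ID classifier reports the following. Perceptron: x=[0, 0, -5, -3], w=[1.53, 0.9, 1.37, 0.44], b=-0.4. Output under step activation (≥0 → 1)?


z = (0)·(1.53) + (0)·(0.9) + (-5)·(1.37) + (-3)·(0.44) - 0.4
  = -8.57
step(z) = 0 (z<0)

0


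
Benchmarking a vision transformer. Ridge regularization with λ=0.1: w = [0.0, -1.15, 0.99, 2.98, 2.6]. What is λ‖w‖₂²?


‖w‖₂² = (0.0)² + (-1.15)² + (0.99)² + (2.98)² + (2.6)²
     = 0 + 1.3225 + 0.9801 + 8.8804 + 6.76
     = 17.943
λ·‖w‖₂² = 0.1·17.943 = 1.7943

1.7943


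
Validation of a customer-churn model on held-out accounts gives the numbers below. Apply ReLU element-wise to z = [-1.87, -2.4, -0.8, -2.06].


ReLU(-1.87) = max(0, -1.87) = 0.0
ReLU(-2.4) = max(0, -2.4) = 0.0
ReLU(-0.8) = max(0, -0.8) = 0.0
ReLU(-2.06) = max(0, -2.06) = 0.0
result = [0.0, 0.0, 0.0, 0.0]

[0.0, 0.0, 0.0, 0.0]


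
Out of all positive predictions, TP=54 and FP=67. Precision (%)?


Precision = TP/(TP+FP)
= 54/(54+67)
= 54/121 = 44.63%

44.63%


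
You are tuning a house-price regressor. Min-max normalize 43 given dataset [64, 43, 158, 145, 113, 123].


min=43, max=158
(43-43)/(158-43) = 0/115 = 0.0

0.0


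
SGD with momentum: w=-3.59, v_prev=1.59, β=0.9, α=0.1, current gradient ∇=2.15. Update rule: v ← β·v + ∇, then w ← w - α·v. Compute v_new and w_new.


v_new = 0.9·1.59 + 2.15 = 1.431 + 2.15 = 3.581
w_new = -3.59 - 0.1·3.581 = -3.59 - 0.3581 = -3.9481

v_new=3.581, w_new=-3.9481


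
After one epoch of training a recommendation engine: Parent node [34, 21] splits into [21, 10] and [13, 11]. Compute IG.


Parent = [34, 21], H_parent = 0.9593
H_left = 0.9072 (n=31), H_right = 0.995 (n=24)
H_children = (31/55)·0.9072 + (24/55)·0.995 = 0.9455
IG = 0.9593 - 0.9455 = 0.0138

0.0138


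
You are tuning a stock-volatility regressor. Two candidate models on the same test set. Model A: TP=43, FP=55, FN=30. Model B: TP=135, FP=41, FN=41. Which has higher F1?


Model A: P=43/98=0.4388, R=43/73=0.589, F1=2PR/(P+R)=2TP/(2TP+FP+FN)=86/171=0.5029
Model B: P=135/176=0.767, R=135/176=0.767, F1=2PR/(P+R)=2TP/(2TP+FP+FN)=270/352=0.767
0.5029 < 0.767 → Model B

Model B


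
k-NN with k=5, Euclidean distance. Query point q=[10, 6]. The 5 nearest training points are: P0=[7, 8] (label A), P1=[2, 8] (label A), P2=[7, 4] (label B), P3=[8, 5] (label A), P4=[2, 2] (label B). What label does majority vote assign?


d(q,P0) = 3.6056  (label A)
d(q,P1) = 8.2462  (label A)
d(q,P2) = 3.6056  (label B)
d(q,P3) = 2.2361  (label A)
d(q,P4) = 8.9443  (label B)
Votes: A=3, B=2
Majority → A

A


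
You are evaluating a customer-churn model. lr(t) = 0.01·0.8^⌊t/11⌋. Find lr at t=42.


n_drops = ⌊42/11⌋ = 3
lr = 0.01·0.8^3 = 0.01·0.512 = 0.00512

0.00512


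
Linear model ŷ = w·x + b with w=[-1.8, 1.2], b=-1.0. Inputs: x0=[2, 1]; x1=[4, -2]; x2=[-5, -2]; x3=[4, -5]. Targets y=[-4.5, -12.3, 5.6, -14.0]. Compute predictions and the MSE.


ŷ0 = (-1.8)·(2) + (1.2)·(1) - 1.0 = -3.4
ŷ1 = (-1.8)·(4) + (1.2)·(-2) - 1.0 = -10.6
ŷ2 = (-1.8)·(-5) + (1.2)·(-2) - 1.0 = 5.6
ŷ3 = (-1.8)·(4) + (1.2)·(-5) - 1.0 = -14.2
errors² = [1.21, 2.89, 0.0, 0.04]
MSE = 4.1400/4 = 1.035

1.035


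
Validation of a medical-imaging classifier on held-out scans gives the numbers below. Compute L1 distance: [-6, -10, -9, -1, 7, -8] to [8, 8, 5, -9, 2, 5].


d = |-6-8| + |-10-8| + |-9-5| + |-1+ 9| + |7-2| + |-8-5|
  = 14 + 18 + 14 + 8 + 5 + 13
  = 72

72


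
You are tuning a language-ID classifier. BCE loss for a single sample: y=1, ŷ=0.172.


BCE = -[y·ln(p) + (1-y)·ln(1-p)]
= -1·ln(0.172) - 0
= -ln(0.172) = 1.7603

1.7603


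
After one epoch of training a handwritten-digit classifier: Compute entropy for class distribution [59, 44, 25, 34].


Probabilities: [59/162, 44/162, 25/162, 34/162] ≈ [0.3642, 0.2716, 0.1543, 0.2099]
H = -((59/162)·log₂(59/162) + (44/162)·log₂(44/162) + (25/162)·log₂(25/162) + (34/162)·log₂(34/162))
  = 1.9302 bits

1.9302 bits


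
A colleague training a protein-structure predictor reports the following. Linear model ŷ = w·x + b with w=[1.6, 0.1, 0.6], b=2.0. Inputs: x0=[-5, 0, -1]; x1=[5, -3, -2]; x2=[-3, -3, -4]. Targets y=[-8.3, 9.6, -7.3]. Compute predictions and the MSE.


ŷ0 = (1.6)·(-5) + (0.1)·(0) + (0.6)·(-1) + 2.0 = -6.6
ŷ1 = (1.6)·(5) + (0.1)·(-3) + (0.6)·(-2) + 2.0 = 8.5
ŷ2 = (1.6)·(-3) + (0.1)·(-3) + (0.6)·(-4) + 2.0 = -5.5
errors² = [2.89, 1.21, 3.24]
MSE = 7.3400/3 = 2.4467

2.4467


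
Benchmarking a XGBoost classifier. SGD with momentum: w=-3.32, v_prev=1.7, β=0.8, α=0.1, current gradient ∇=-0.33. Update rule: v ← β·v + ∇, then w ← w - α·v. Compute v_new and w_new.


v_new = 0.8·1.7 - 0.33 = 1.36 - 0.33 = 1.03
w_new = -3.32 - 0.1·1.03 = -3.32 - 0.103 = -3.423

v_new=1.03, w_new=-3.423


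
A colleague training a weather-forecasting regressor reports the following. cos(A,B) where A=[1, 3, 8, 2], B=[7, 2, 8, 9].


A·B = 1·7 + 3·2 + 8·8 + 2·9 = 95
‖A‖ = √78 = 8.8318, ‖B‖ = √198 = 14.0712
cos = 95/(√78·√198) = 95/√15444 = 0.7644

0.7644


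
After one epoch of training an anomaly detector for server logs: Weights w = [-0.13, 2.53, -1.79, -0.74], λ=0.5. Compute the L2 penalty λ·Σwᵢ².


‖w‖₂² = (-0.13)² + (2.53)² + (-1.79)² + (-0.74)²
     = 0.0169 + 6.4009 + 3.2041 + 0.5476
     = 10.1695
λ·‖w‖₂² = 0.5·10.1695 = 5.08475

5.08475


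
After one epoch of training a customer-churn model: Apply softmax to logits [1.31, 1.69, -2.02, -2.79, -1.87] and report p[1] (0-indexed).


Exponentials: e^1.31=3.7062, e^1.69=5.4195, e^-2.02=0.1327, e^-2.79=0.0614, e^-1.87=0.1541
Sum = 9.4739
Softmax = [0.3912, 0.572, 0.014, 0.0065, 0.0163]
p[1] = 5.4195/9.4739 = 0.572

0.572


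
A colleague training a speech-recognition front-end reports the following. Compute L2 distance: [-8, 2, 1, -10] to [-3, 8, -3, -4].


d = √((-8+ 3)² + (2-8)² + (1+ 3)² + (-10+ 4)²)
  = √(25 + 36 + 16 + 36)
  = √113 = 10.6301

10.6301


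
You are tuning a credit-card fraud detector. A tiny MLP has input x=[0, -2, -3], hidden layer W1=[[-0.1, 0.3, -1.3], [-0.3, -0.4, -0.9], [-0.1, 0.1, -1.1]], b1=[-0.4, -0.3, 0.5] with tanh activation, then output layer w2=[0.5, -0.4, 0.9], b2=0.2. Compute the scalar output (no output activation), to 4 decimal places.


z1[0] = (-0.1)·(0) + (0.3)·(-2) + (-1.3)·(-3) - 0.4 = 2.9
z1[1] = (-0.3)·(0) + (-0.4)·(-2) + (-0.9)·(-3) - 0.3 = 3.2
z1[2] = (-0.1)·(0) + (0.1)·(-2) + (-1.1)·(-3) + 0.5 = 3.6
h = tanh(z1) = [0.994, 0.9967, 0.9985]
output = (0.5)·(0.994) + (-0.4)·(0.9967) + (0.9)·(0.9985) + 0.2 = 1.197

1.197


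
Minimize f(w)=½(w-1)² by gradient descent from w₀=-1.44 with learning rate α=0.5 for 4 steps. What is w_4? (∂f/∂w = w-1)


step 1: grad = -1.44-1 = -2.44; w = -1.44 - 0.5·(-2.44) = -0.22
step 2: grad = -0.22-1 = -1.22; w = -0.22 - 0.5·(-1.22) = 0.39
step 3: grad = 0.39-1 = -0.61; w = 0.39 - 0.5·(-0.61) = 0.695
step 4: grad = 0.695-1 = -0.305; w = 0.695 - 0.5·(-0.305) = 0.8475

0.8475


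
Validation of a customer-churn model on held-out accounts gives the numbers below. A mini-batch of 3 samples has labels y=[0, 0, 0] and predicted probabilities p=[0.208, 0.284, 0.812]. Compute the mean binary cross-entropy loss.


L[0] = -ln(1-0.208) = -ln(0.792) = 0.2332
L[1] = -ln(1-0.284) = -ln(0.716) = 0.3341
L[2] = -ln(1-0.812) = -ln(0.188) = 1.6713
mean = (0.2332 + 0.3341 + 1.6713)/3 = 0.7462

0.7462


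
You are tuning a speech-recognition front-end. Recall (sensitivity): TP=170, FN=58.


Recall = TP/(TP+FN)
= 170/(170+58)
= 170/228 = 74.56%

74.56%


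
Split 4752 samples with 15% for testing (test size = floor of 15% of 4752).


Test = ⌊4752·15/100⌋ = 712
Train = 4752 - 712 = 4040

Train: 4040, Test: 712


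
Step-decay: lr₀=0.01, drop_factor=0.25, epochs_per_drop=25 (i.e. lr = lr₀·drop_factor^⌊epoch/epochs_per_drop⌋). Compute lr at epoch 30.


n_drops = ⌊30/25⌋ = 1
lr = 0.01·0.25^1 = 0.01·0.25 = 0.0025

0.0025


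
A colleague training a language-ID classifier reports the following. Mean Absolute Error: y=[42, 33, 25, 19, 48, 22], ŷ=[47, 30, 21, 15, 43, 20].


Absolute errors: |42-47|=5, |33-30|=3, |25-21|=4, |19-15|=4, |48-43|=5, |22-20|=2
Sum = 23
MAE = 23/6 = 23/6

23/6


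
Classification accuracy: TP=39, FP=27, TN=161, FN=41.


Accuracy = (TP+TN)/(TP+TN+FP+FN)
= (39+161)/(268)
= 200/268 = 74.63%

74.63%


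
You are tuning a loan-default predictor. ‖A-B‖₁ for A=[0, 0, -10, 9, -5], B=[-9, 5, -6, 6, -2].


d = |0+ 9| + |0-5| + |-10+ 6| + |9-6| + |-5+ 2|
  = 9 + 5 + 4 + 3 + 3
  = 24

24


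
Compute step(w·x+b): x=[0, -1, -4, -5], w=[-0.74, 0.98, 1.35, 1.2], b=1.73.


z = (0)·(-0.74) + (-1)·(0.98) + (-4)·(1.35) + (-5)·(1.2) + 1.73
  = -10.65
step(z) = 0 (z<0)

0


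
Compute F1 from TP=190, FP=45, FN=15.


Precision = 190/235 = 0.8085
Recall = 190/205 = 0.9268
F1 = 2·P·R/(P+R) = 2·TP/(2·TP+FP+FN) = 380/(380+45+15) = 380/440 = 0.8636

0.8636


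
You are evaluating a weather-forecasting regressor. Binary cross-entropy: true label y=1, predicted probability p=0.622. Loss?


BCE = -[y·ln(p) + (1-y)·ln(1-p)]
= -1·ln(0.622) - 0
= -ln(0.622) = 0.4748

0.4748


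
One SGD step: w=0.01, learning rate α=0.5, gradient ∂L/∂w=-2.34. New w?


w_new = w - α·∇
= 0.01 - 0.5·-2.34
= 0.01 + 1.17
= 1.18

1.18


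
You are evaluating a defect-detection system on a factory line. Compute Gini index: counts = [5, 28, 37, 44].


Probabilities: [5/114, 28/114, 37/114, 44/114] ≈ [0.0439, 0.2456, 0.3246, 0.386]
Σpᵢ² = (25 + 784 + 1369 + 1936)/114² = 4114/12996
Gini = 1 - Σpᵢ² = 1 - 4114/12996 = 0.6834

0.6834


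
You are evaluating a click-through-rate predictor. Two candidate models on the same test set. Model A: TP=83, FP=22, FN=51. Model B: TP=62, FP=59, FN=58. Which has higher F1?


Model A: P=83/105=0.7905, R=83/134=0.6194, F1=2PR/(P+R)=2TP/(2TP+FP+FN)=166/239=0.6946
Model B: P=62/121=0.5124, R=62/120=0.5167, F1=2PR/(P+R)=2TP/(2TP+FP+FN)=124/241=0.5145
0.6946 > 0.5145 → Model A

Model A


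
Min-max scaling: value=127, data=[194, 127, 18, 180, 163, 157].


min=18, max=194
(127-18)/(194-18) = 109/176 = 0.6193

0.6193


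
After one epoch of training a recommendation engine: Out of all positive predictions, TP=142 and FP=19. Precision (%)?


Precision = TP/(TP+FP)
= 142/(142+19)
= 142/161 = 88.2%

88.2%


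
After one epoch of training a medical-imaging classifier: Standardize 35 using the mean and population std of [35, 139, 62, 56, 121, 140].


μ = 92.1667, σ = 42.4241
z = (35 - 92.1667)/42.4241 = -1.3475

-1.3475


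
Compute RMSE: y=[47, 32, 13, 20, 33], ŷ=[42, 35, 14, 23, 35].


MSE = 48/5 = 9.6
RMSE = √(48/5) = 3.0984

3.0984


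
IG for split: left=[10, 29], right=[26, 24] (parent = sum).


Parent = [36, 53], H_parent = 0.9735
H_left = 0.8213 (n=39), H_right = 0.9988 (n=50)
H_children = (39/89)·0.8213 + (50/89)·0.9988 = 0.921
IG = 0.9735 - 0.921 = 0.0525

0.0525


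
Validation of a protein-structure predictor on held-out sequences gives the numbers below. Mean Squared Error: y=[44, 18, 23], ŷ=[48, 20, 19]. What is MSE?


Squared errors: (44-48)²=16, (18-20)²=4, (23-19)²=16
Sum = 36
MSE = 36/3 = 12

12


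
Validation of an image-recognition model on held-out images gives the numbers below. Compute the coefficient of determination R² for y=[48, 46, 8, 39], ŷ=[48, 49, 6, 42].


ȳ = 35.25
SS_res = Σ(y-ŷ)² = 22
SS_tot = Σ(y-ȳ)² = 1034.75
R² = 1 - SS_res/SS_tot = 1 - 0.0213 = 0.9787

0.9787


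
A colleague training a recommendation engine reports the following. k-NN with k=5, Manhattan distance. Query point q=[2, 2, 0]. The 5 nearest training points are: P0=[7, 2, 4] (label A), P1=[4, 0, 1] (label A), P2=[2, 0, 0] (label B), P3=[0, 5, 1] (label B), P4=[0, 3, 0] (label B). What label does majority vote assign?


d(q,P0) = 9  (label A)
d(q,P1) = 5  (label A)
d(q,P2) = 2  (label B)
d(q,P3) = 6  (label B)
d(q,P4) = 3  (label B)
Votes: A=2, B=3
Majority → B

B


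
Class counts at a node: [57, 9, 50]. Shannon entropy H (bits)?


Probabilities: [57/116, 9/116, 50/116] ≈ [0.4914, 0.0776, 0.431]
H = -((57/116)·log₂(57/116) + (9/116)·log₂(9/116) + (50/116)·log₂(50/116))
  = 1.3132 bits

1.3132 bits


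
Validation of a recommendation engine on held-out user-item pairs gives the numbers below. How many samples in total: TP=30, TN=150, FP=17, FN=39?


Total = TP + TN + FP + FN
= 30 + 150 + 17 + 39
= 236
(Predicted positive: 47, predicted negative: 189)

236


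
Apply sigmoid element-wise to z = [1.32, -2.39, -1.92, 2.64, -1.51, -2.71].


σ(1.32) = 1/(1+e^-1.32) = 0.7892
σ(-2.39) = 1/(1+e^2.39) = 0.0839
σ(-1.92) = 1/(1+e^1.92) = 0.1279
σ(2.64) = 1/(1+e^-2.64) = 0.9334
σ(-1.51) = 1/(1+e^1.51) = 0.1809
σ(-2.71) = 1/(1+e^2.71) = 0.0624
result = [0.7892, 0.0839, 0.1279, 0.9334, 0.1809, 0.0624]

[0.7892, 0.0839, 0.1279, 0.9334, 0.1809, 0.0624]


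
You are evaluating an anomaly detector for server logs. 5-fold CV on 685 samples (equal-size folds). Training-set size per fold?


Fold size = 685/5 = 137
Training per fold = 685 - 137 = 548

548


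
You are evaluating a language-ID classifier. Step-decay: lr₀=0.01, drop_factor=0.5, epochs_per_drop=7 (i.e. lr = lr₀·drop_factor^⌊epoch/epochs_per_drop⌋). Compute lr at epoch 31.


n_drops = ⌊31/7⌋ = 4
lr = 0.01·0.5^4 = 0.01·0.0625 = 0.000625

0.000625


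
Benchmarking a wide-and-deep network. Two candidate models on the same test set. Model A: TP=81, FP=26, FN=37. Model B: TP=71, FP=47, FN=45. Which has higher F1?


Model A: P=81/107=0.757, R=81/118=0.6864, F1=2PR/(P+R)=2TP/(2TP+FP+FN)=162/225=0.72
Model B: P=71/118=0.6017, R=71/116=0.6121, F1=2PR/(P+R)=2TP/(2TP+FP+FN)=142/234=0.6068
0.72 > 0.6068 → Model A

Model A


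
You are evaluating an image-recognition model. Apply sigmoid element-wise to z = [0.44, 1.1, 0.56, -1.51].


σ(0.44) = 1/(1+e^-0.44) = 0.6083
σ(1.1) = 1/(1+e^-1.1) = 0.7503
σ(0.56) = 1/(1+e^-0.56) = 0.6365
σ(-1.51) = 1/(1+e^1.51) = 0.1809
result = [0.6083, 0.7503, 0.6365, 0.1809]

[0.6083, 0.7503, 0.6365, 0.1809]


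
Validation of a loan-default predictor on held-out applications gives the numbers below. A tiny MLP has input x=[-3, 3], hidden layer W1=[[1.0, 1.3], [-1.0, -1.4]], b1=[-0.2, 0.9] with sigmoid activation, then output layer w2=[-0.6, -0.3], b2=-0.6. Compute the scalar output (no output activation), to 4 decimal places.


z1[0] = (1.0)·(-3) + (1.3)·(3) - 0.2 = 0.7
z1[1] = (-1.0)·(-3) + (-1.4)·(3) + 0.9 = -0.3
h = sigmoid(z1) = [0.6682, 0.4256]
output = (-0.6)·(0.6682) + (-0.3)·(0.4256) - 0.6 = -1.1286

-1.1286


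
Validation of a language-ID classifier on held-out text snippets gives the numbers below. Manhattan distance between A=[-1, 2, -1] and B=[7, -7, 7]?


d = |-1-7| + |2+ 7| + |-1-7|
  = 8 + 9 + 8
  = 25

25


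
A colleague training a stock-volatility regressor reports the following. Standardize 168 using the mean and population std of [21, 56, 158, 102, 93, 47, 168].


μ = 92.1429, σ = 51.5404
z = (168 - 92.1429)/51.5404 = 1.4718

1.4718


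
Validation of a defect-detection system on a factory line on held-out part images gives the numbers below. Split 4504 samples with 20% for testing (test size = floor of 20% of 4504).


Test = ⌊4504·20/100⌋ = 900
Train = 4504 - 900 = 3604

Train: 3604, Test: 900


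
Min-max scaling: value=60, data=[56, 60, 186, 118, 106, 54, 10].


min=10, max=186
(60-10)/(186-10) = 50/176 = 0.2841

0.2841


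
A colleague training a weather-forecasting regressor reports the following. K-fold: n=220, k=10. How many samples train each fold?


Fold size = 220/10 = 22
Training per fold = 220 - 22 = 198

198


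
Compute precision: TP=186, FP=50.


Precision = TP/(TP+FP)
= 186/(186+50)
= 186/236 = 78.81%

78.81%


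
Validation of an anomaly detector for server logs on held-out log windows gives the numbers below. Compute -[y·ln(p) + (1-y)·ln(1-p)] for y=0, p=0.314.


BCE = -[y·ln(p) + (1-y)·ln(1-p)]
= -0 - 1·ln(1-0.314)
= -ln(0.686) = 0.3769

0.3769


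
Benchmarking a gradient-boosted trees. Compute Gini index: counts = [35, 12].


Probabilities: [35/47, 12/47] ≈ [0.7447, 0.2553]
Σpᵢ² = (1225 + 144)/47² = 1369/2209
Gini = 1 - Σpᵢ² = 1 - 1369/2209 = 0.3803

0.3803


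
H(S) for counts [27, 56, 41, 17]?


Probabilities: [27/141, 56/141, 41/141, 17/141] ≈ [0.1915, 0.3972, 0.2908, 0.1206]
H = -((27/141)·log₂(27/141) + (56/141)·log₂(56/141) + (41/141)·log₂(41/141) + (17/141)·log₂(17/141))
  = 1.8719 bits

1.8719 bits


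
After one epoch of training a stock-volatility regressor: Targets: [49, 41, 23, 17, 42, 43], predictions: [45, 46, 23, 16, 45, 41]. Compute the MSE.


Squared errors: (49-45)²=16, (41-46)²=25, (23-23)²=0, (17-16)²=1, (42-45)²=9, (43-41)²=4
Sum = 55
MSE = 55/6 = 55/6

55/6


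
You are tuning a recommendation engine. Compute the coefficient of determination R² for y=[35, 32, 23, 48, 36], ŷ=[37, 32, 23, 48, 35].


ȳ = 34.8
SS_res = Σ(y-ŷ)² = 5
SS_tot = Σ(y-ȳ)² = 322.8
R² = 1 - SS_res/SS_tot = 1 - 0.0155 = 0.9845

0.9845


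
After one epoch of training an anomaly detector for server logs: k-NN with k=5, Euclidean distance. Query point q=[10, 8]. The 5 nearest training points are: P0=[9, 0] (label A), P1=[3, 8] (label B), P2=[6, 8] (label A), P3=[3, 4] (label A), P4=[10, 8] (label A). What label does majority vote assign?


d(q,P0) = 8.0623  (label A)
d(q,P1) = 7.0  (label B)
d(q,P2) = 4.0  (label A)
d(q,P3) = 8.0623  (label A)
d(q,P4) = 0.0  (label A)
Votes: A=4, B=1
Majority → A

A


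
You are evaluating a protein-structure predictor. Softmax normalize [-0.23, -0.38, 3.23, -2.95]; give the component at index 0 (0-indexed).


Exponentials: e^-0.23=0.7945, e^-0.38=0.6839, e^3.23=25.2797, e^-2.95=0.0523
Sum = 26.8104
Softmax = [0.0296, 0.0255, 0.9429, 0.002]
p[0] = 0.7945/26.8104 = 0.0296

0.0296


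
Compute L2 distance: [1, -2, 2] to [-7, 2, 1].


d = √((1+ 7)² + (-2-2)² + (2-1)²)
  = √(64 + 16 + 1)
  = √81 = 9.0

9.0


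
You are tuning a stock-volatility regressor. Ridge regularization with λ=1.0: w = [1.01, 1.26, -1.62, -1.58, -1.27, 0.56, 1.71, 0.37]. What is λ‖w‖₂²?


‖w‖₂² = (1.01)² + (1.26)² + (-1.62)² + (-1.58)² + (-1.27)² + (0.56)² + (1.71)² + (0.37)²
     = 1.0201 + 1.5876 + 2.6244 + 2.4964 + 1.6129 + 0.3136 + 2.9241 + 0.1369
     = 12.716
λ·‖w‖₂² = 1.0·12.716 = 12.716

12.716


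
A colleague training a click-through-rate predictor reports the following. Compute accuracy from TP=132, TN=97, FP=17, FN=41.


Accuracy = (TP+TN)/(TP+TN+FP+FN)
= (132+97)/(287)
= 229/287 = 79.79%

79.79%


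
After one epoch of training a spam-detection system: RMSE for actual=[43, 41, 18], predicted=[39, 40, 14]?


MSE = 33/3 = 11
RMSE = √(33/3) = 3.3166

3.3166


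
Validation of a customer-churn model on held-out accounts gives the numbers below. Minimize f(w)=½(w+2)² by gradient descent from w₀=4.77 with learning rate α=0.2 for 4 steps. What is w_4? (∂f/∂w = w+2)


step 1: grad = 4.77+2 = 6.77; w = 4.77 - 0.2·(6.77) = 3.416
step 2: grad = 3.416+2 = 5.416; w = 3.416 - 0.2·(5.416) = 2.3328
step 3: grad = 2.3328+2 = 4.3328; w = 2.3328 - 0.2·(4.3328) = 1.46624
step 4: grad = 1.46624+2 = 3.46624; w = 1.46624 - 0.2·(3.46624) = 0.772992

0.772992


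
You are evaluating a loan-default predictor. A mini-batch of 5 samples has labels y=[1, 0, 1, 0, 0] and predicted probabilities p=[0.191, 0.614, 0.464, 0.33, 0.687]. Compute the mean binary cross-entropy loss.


L[0] = -ln(0.191) = 1.6555
L[1] = -ln(1-0.614) = -ln(0.386) = 0.9519
L[2] = -ln(0.464) = 0.7679
L[3] = -ln(1-0.33) = -ln(0.67) = 0.4005
L[4] = -ln(1-0.687) = -ln(0.313) = 1.1616
mean = (1.6555 + 0.9519 + 0.7679 + 0.4005 + 1.1616)/5 = 0.9875

0.9875


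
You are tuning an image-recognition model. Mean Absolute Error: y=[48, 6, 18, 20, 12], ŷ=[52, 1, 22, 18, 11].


Absolute errors: |48-52|=4, |6-1|=5, |18-22|=4, |20-18|=2, |12-11|=1
Sum = 16
MAE = 16/5 = 16/5

16/5


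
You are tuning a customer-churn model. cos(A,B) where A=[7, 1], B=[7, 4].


A·B = 7·7 + 1·4 = 53
‖A‖ = √50 = 7.0711, ‖B‖ = √65 = 8.0623
cos = 53/(√50·√65) = 53/√3250 = 0.9297

0.9297


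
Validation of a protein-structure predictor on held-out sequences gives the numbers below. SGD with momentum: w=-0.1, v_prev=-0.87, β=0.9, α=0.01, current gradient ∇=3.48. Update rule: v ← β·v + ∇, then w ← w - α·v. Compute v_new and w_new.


v_new = 0.9·-0.87 + 3.48 = -0.783 + 3.48 = 2.697
w_new = -0.1 - 0.01·2.697 = -0.1 - 0.02697 = -0.12697

v_new=2.697, w_new=-0.12697


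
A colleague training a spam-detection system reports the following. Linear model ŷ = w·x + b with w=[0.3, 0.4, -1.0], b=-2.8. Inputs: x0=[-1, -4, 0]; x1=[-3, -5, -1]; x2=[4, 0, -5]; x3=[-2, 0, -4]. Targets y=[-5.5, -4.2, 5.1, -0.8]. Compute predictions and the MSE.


ŷ0 = (0.3)·(-1) + (0.4)·(-4) + (-1.0)·(0) - 2.8 = -4.7
ŷ1 = (0.3)·(-3) + (0.4)·(-5) + (-1.0)·(-1) - 2.8 = -4.7
ŷ2 = (0.3)·(4) + (0.4)·(0) + (-1.0)·(-5) - 2.8 = 3.4
ŷ3 = (0.3)·(-2) + (0.4)·(0) + (-1.0)·(-4) - 2.8 = 0.6
errors² = [0.64, 0.25, 2.89, 1.96]
MSE = 5.7400/4 = 1.435

1.435


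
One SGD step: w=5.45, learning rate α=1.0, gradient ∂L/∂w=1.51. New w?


w_new = w - α·∇
= 5.45 - 1.0·1.51
= 5.45 - 1.51
= 3.94

3.94


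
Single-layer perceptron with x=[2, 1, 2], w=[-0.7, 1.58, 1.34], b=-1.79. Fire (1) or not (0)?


z = (2)·(-0.7) + (1)·(1.58) + (2)·(1.34) - 1.79
  = 1.07
step(z) = 1 (z≥0)

1


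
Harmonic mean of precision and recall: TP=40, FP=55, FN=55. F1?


Precision = 40/95 = 0.4211
Recall = 40/95 = 0.4211
F1 = 2·P·R/(P+R) = 2·TP/(2·TP+FP+FN) = 80/(80+55+55) = 80/190 = 0.4211

0.4211


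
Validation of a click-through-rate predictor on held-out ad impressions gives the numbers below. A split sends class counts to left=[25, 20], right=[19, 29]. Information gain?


Parent = [44, 49], H_parent = 0.9979
H_left = 0.9911 (n=45), H_right = 0.9685 (n=48)
H_children = (45/93)·0.9911 + (48/93)·0.9685 = 0.9794
IG = 0.9979 - 0.9794 = 0.0185

0.0185


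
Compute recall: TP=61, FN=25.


Recall = TP/(TP+FN)
= 61/(61+25)
= 61/86 = 70.93%

70.93%


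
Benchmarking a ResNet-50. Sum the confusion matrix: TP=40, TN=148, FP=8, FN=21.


Total = TP + TN + FP + FN
= 40 + 148 + 8 + 21
= 217
(Predicted positive: 48, predicted negative: 169)

217


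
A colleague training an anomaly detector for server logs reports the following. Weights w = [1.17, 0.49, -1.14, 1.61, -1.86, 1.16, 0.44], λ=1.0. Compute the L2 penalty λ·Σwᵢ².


‖w‖₂² = (1.17)² + (0.49)² + (-1.14)² + (1.61)² + (-1.86)² + (1.16)² + (0.44)²
     = 1.3689 + 0.2401 + 1.2996 + 2.5921 + 3.4596 + 1.3456 + 0.1936
     = 10.4995
λ·‖w‖₂² = 1.0·10.4995 = 10.4995

10.4995


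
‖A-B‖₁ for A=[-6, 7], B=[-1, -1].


d = |-6+ 1| + |7+ 1|
  = 5 + 8
  = 13

13


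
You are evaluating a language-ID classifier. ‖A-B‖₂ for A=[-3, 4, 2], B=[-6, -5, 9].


d = √((-3+ 6)² + (4+ 5)² + (2-9)²)
  = √(9 + 81 + 49)
  = √139 = 11.7898

11.7898


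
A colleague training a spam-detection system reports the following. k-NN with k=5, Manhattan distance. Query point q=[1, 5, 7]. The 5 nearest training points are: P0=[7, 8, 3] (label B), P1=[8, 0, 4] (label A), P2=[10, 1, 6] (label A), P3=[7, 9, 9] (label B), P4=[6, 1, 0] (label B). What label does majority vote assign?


d(q,P0) = 13  (label B)
d(q,P1) = 15  (label A)
d(q,P2) = 14  (label A)
d(q,P3) = 12  (label B)
d(q,P4) = 16  (label B)
Votes: A=2, B=3
Majority → B

B


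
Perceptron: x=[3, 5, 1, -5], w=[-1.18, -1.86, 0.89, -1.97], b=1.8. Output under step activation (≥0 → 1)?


z = (3)·(-1.18) + (5)·(-1.86) + (1)·(0.89) + (-5)·(-1.97) + 1.8
  = -0.3
step(z) = 0 (z<0)

0


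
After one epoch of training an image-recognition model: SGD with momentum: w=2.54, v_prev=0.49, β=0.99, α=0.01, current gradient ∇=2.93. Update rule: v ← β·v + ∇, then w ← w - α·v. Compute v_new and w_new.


v_new = 0.99·0.49 + 2.93 = 0.4851 + 2.93 = 3.4151
w_new = 2.54 - 0.01·3.4151 = 2.54 - 0.034151 = 2.505849

v_new=3.4151, w_new=2.505849


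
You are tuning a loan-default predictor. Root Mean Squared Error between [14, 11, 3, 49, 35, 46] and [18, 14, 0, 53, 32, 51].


MSE = 84/6 = 14
RMSE = √(84/6) = 3.7417

3.7417


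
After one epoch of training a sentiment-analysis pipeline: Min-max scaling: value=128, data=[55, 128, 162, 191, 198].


min=55, max=198
(128-55)/(198-55) = 73/143 = 0.5105

0.5105


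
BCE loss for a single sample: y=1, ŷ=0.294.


BCE = -[y·ln(p) + (1-y)·ln(1-p)]
= -1·ln(0.294) - 0
= -ln(0.294) = 1.2242

1.2242


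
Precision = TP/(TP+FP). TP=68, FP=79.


Precision = TP/(TP+FP)
= 68/(68+79)
= 68/147 = 46.26%

46.26%


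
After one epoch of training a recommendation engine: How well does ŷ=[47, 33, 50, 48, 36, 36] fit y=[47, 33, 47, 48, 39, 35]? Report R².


ȳ = 41.5
SS_res = Σ(y-ŷ)² = 19
SS_tot = Σ(y-ȳ)² = 223.5
R² = 1 - SS_res/SS_tot = 1 - 0.085 = 0.915

0.915


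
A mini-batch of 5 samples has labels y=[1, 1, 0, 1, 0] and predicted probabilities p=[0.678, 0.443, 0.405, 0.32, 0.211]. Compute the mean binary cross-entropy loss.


L[0] = -ln(0.678) = 0.3886
L[1] = -ln(0.443) = 0.8142
L[2] = -ln(1-0.405) = -ln(0.595) = 0.5192
L[3] = -ln(0.32) = 1.1394
L[4] = -ln(1-0.211) = -ln(0.789) = 0.237
mean = (0.3886 + 0.8142 + 0.5192 + 1.1394 + 0.237)/5 = 0.6197

0.6197


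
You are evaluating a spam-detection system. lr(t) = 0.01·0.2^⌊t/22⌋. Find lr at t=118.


n_drops = ⌊118/22⌋ = 5
lr = 0.01·0.2^5 = 0.01·0.00032 = 0.0000032

0.0000032


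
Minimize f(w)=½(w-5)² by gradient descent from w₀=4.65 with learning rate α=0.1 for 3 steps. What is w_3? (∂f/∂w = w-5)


step 1: grad = 4.65-5 = -0.35; w = 4.65 - 0.1·(-0.35) = 4.685
step 2: grad = 4.685-5 = -0.315; w = 4.685 - 0.1·(-0.315) = 4.7165
step 3: grad = 4.7165-5 = -0.2835; w = 4.7165 - 0.1·(-0.2835) = 4.74485

4.74485


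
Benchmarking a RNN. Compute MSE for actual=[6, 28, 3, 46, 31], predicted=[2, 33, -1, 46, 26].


Squared errors: (6-2)²=16, (28-33)²=25, (3+ 1)²=16, (46-46)²=0, (31-26)²=25
Sum = 82
MSE = 82/5 = 82/5

82/5


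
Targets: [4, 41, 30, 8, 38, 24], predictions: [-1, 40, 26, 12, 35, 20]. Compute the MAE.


Absolute errors: |4+ 1|=5, |41-40|=1, |30-26|=4, |8-12|=4, |38-35|=3, |24-20|=4
Sum = 21
MAE = 21/6 = 7/2

7/2


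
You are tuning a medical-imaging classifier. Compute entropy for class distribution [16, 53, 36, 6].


Probabilities: [16/111, 53/111, 36/111, 6/111] ≈ [0.1441, 0.4775, 0.3243, 0.0541]
H = -((16/111)·log₂(16/111) + (53/111)·log₂(53/111) + (36/111)·log₂(36/111) + (6/111)·log₂(6/111))
  = 1.6664 bits

1.6664 bits


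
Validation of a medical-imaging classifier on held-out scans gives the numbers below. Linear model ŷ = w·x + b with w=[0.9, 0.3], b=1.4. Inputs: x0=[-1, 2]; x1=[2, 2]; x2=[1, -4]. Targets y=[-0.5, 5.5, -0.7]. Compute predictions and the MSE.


ŷ0 = (0.9)·(-1) + (0.3)·(2) + 1.4 = 1.1
ŷ1 = (0.9)·(2) + (0.3)·(2) + 1.4 = 3.8
ŷ2 = (0.9)·(1) + (0.3)·(-4) + 1.4 = 1.1
errors² = [2.56, 2.89, 3.24]
MSE = 8.6900/3 = 2.8967

2.8967


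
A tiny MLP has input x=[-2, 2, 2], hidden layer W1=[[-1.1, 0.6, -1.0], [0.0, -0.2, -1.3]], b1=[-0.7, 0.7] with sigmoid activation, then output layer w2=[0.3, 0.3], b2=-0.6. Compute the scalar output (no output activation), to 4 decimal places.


z1[0] = (-1.1)·(-2) + (0.6)·(2) + (-1.0)·(2) - 0.7 = 0.7
z1[1] = (0.0)·(-2) + (-0.2)·(2) + (-1.3)·(2) + 0.7 = -2.3
h = sigmoid(z1) = [0.6682, 0.0911]
output = (0.3)·(0.6682) + (0.3)·(0.0911) - 0.6 = -0.3722

-0.3722


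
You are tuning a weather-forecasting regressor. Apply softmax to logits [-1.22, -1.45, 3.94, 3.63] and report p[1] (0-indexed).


Exponentials: e^-1.22=0.2952, e^-1.45=0.2346, e^3.94=51.4186, e^3.63=37.7128
Sum = 89.6612
Softmax = [0.0033, 0.0026, 0.5735, 0.4206]
p[1] = 0.2346/89.6612 = 0.0026

0.0026


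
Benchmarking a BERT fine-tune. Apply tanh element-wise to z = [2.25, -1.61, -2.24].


tanh(2.25) = 0.978
tanh(-1.61) = -0.9232
tanh(-2.24) = -0.9776
result = [0.978, -0.9232, -0.9776]

[0.978, -0.9232, -0.9776]


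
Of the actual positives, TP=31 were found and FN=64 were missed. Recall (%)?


Recall = TP/(TP+FN)
= 31/(31+64)
= 31/95 = 32.63%

32.63%


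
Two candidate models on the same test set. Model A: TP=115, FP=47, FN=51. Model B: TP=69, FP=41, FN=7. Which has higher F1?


Model A: P=115/162=0.7099, R=115/166=0.6928, F1=2PR/(P+R)=2TP/(2TP+FP+FN)=230/328=0.7012
Model B: P=69/110=0.6273, R=69/76=0.9079, F1=2PR/(P+R)=2TP/(2TP+FP+FN)=138/186=0.7419
0.7012 < 0.7419 → Model B

Model B


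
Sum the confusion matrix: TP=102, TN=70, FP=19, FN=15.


Total = TP + TN + FP + FN
= 102 + 70 + 19 + 15
= 206
(Predicted positive: 121, predicted negative: 85)

206


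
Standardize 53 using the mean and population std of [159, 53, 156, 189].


μ = 139.25, σ = 51.4411
z = (53 - 139.25)/51.4411 = -1.6767

-1.6767


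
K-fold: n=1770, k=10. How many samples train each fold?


Fold size = 1770/10 = 177
Training per fold = 1770 - 177 = 1593

1593


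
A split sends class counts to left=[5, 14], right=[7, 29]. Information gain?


Parent = [12, 43], H_parent = 0.7568
H_left = 0.8315 (n=19), H_right = 0.7107 (n=36)
H_children = (19/55)·0.8315 + (36/55)·0.7107 = 0.7524
IG = 0.7568 - 0.7524 = 0.0044

0.0044


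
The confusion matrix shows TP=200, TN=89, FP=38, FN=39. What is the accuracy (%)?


Accuracy = (TP+TN)/(TP+TN+FP+FN)
= (200+89)/(366)
= 289/366 = 78.96%

78.96%


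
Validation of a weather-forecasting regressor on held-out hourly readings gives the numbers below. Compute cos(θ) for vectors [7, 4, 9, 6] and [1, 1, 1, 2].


A·B = 7·1 + 4·1 + 9·1 + 6·2 = 32
‖A‖ = √182 = 13.4907, ‖B‖ = √7 = 2.6458
cos = 32/(√182·√7) = 32/√1274 = 0.8965

0.8965


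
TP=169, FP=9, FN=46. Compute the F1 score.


Precision = 169/178 = 0.9494
Recall = 169/215 = 0.786
F1 = 2·P·R/(P+R) = 2·TP/(2·TP+FP+FN) = 338/(338+9+46) = 338/393 = 0.8601

0.8601


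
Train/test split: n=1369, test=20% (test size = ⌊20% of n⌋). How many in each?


Test = ⌊1369·20/100⌋ = 273
Train = 1369 - 273 = 1096

Train: 1096, Test: 273


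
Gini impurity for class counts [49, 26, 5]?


Probabilities: [49/80, 26/80, 5/80] ≈ [0.6125, 0.325, 0.0625]
Σpᵢ² = (2401 + 676 + 25)/80² = 3102/6400
Gini = 1 - Σpᵢ² = 1 - 3102/6400 = 0.5153

0.5153


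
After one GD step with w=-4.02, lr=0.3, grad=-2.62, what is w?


w_new = w - α·∇
= -4.02 - 0.3·-2.62
= -4.02 + 0.786
= -3.234

-3.234


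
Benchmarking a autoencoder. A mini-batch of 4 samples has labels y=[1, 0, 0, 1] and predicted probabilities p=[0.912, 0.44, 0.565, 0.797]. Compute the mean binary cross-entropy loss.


L[0] = -ln(0.912) = 0.0921
L[1] = -ln(1-0.44) = -ln(0.56) = 0.5798
L[2] = -ln(1-0.565) = -ln(0.435) = 0.8324
L[3] = -ln(0.797) = 0.2269
mean = (0.0921 + 0.5798 + 0.8324 + 0.2269)/4 = 0.4328

0.4328


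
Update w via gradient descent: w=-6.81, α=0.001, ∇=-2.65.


w_new = w - α·∇
= -6.81 - 0.001·-2.65
= -6.81 + 0.00265
= -6.80735

-6.80735


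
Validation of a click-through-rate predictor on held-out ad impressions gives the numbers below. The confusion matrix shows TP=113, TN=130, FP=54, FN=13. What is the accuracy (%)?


Accuracy = (TP+TN)/(TP+TN+FP+FN)
= (113+130)/(310)
= 243/310 = 78.39%

78.39%


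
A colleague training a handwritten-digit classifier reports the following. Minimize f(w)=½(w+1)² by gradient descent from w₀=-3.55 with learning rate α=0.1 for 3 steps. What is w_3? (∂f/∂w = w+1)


step 1: grad = -3.55+1 = -2.55; w = -3.55 - 0.1·(-2.55) = -3.295
step 2: grad = -3.295+1 = -2.295; w = -3.295 - 0.1·(-2.295) = -3.0655
step 3: grad = -3.0655+1 = -2.0655; w = -3.0655 - 0.1·(-2.0655) = -2.85895

-2.85895


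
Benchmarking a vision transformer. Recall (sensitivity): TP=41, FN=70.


Recall = TP/(TP+FN)
= 41/(41+70)
= 41/111 = 36.94%

36.94%


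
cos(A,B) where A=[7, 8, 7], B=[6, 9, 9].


A·B = 7·6 + 8·9 + 7·9 = 177
‖A‖ = √162 = 12.7279, ‖B‖ = √198 = 14.0712
cos = 177/(√162·√198) = 177/√32076 = 0.9883

0.9883


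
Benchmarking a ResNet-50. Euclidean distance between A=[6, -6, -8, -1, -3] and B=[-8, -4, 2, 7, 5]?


d = √((6+ 8)² + (-6+ 4)² + (-8-2)² + (-1-7)² + (-3-5)²)
  = √(196 + 4 + 100 + 64 + 64)
  = √428 = 20.6882

20.6882


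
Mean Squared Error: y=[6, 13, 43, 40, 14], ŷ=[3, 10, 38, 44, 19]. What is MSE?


Squared errors: (6-3)²=9, (13-10)²=9, (43-38)²=25, (40-44)²=16, (14-19)²=25
Sum = 84
MSE = 84/5 = 84/5

84/5


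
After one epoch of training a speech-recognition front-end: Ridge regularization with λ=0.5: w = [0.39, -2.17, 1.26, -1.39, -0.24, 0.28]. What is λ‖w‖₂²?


‖w‖₂² = (0.39)² + (-2.17)² + (1.26)² + (-1.39)² + (-0.24)² + (0.28)²
     = 0.1521 + 4.7089 + 1.5876 + 1.9321 + 0.0576 + 0.0784
     = 8.5167
λ·‖w‖₂² = 0.5·8.5167 = 4.25835

4.25835


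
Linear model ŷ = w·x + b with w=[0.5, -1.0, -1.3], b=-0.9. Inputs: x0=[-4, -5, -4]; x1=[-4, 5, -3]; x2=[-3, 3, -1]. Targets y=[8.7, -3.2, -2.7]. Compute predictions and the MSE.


ŷ0 = (0.5)·(-4) + (-1.0)·(-5) + (-1.3)·(-4) - 0.9 = 7.3
ŷ1 = (0.5)·(-4) + (-1.0)·(5) + (-1.3)·(-3) - 0.9 = -4.0
ŷ2 = (0.5)·(-3) + (-1.0)·(3) + (-1.3)·(-1) - 0.9 = -4.1
errors² = [1.96, 0.64, 1.96]
MSE = 4.5600/3 = 1.52

1.52


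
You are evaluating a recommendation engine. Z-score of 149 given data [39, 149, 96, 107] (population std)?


μ = 97.75, σ = 39.2643
z = (149 - 97.75)/39.2643 = 1.3053

1.3053


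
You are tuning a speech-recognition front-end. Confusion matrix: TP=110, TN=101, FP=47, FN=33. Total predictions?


Total = TP + TN + FP + FN
= 110 + 101 + 47 + 33
= 291
(Predicted positive: 157, predicted negative: 134)

291


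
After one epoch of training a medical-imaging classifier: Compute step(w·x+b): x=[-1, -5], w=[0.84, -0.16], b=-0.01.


z = (-1)·(0.84) + (-5)·(-0.16) - 0.01
  = -0.05
step(z) = 0 (z<0)

0


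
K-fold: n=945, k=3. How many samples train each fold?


Fold size = 945/3 = 315
Training per fold = 945 - 315 = 630

630


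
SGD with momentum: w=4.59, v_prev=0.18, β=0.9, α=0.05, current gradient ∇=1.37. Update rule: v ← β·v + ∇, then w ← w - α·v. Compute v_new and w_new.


v_new = 0.9·0.18 + 1.37 = 0.162 + 1.37 = 1.532
w_new = 4.59 - 0.05·1.532 = 4.59 - 0.0766 = 4.5134

v_new=1.532, w_new=4.5134


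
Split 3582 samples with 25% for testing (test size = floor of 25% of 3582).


Test = ⌊3582·25/100⌋ = 895
Train = 3582 - 895 = 2687

Train: 2687, Test: 895
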